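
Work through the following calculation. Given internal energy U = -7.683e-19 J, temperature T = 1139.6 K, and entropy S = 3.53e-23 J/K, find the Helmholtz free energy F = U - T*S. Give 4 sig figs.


Step 1: T*S = 1139.6 * 3.53e-23 = 4.023e-20 J
Step 2: F = U - T*S = -7.683e-19 - 4.023e-20
Step 3: F = -8.085e-19 J

-8.085e-19


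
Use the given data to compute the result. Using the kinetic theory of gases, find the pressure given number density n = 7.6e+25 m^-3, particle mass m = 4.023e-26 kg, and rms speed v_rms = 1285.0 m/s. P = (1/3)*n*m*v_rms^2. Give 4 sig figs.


Step 1: v_rms^2 = 1285.0^2 = 1.651e+06
Step 2: n*m = 7.6e+25*4.023e-26 = 3.057
Step 3: P = (1/3)*3.057*1.651e+06 = 1.683e+06 Pa

1.683e+06


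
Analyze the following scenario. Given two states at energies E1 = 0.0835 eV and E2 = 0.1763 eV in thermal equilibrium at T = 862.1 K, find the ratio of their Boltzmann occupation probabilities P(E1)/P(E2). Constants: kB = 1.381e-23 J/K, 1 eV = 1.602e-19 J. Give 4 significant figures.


Step 1: Compute energy difference dE = E1 - E2 = 0.0835 - 0.1763 = -0.0928 eV
Step 2: Convert to Joules: dE_J = -0.0928 * 1.602e-19 = -1.487e-20 J
Step 3: Compute exponent = -dE_J / (kB * T) = -(-1.487e-20) / (1.381e-23 * 862.1) = 1.249
Step 4: P(E1)/P(E2) = exp(1.249) = 3.486

3.486


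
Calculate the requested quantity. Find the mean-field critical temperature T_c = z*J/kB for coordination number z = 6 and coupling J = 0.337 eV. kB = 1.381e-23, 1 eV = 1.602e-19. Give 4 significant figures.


Step 1: z*J = 6*0.337 = 2.022 eV
Step 2: Convert to Joules: 2.022*1.602e-19 = 3.239e-19 J
Step 3: T_c = 3.239e-19 / 1.381e-23 = 2.346e+04 K

2.346e+04


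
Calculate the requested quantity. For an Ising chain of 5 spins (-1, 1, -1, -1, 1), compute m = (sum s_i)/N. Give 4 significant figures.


Step 1: Count up spins (+1): 2, down spins (-1): 3
Step 2: Total magnetization M = 2 - 3 = -1
Step 3: m = M/N = -1/5 = -0.2

-0.2


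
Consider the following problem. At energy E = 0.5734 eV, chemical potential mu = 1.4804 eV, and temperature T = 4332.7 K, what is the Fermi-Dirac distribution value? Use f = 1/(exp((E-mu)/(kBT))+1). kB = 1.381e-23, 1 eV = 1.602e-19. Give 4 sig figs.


Step 1: (E - mu) = 0.5734 - 1.4804 = -0.907 eV
Step 2: Convert: (E-mu)*eV = -1.453e-19 J
Step 3: x = (E-mu)*eV/(kB*T) = -2.428
Step 4: f = 1/(exp(-2.428)+1) = 0.919

0.919


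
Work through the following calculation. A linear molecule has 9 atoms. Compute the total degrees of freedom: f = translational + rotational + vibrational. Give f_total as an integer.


Step 1: Translational DOF = 3
Step 2: Rotational DOF (linear) = 2
Step 3: Vibrational DOF = 3*9 - 5 = 22
Step 4: Total = 3 + 2 + 22 = 27

27


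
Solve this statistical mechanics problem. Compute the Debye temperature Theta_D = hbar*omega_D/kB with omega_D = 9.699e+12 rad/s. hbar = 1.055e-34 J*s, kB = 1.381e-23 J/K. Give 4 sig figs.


Step 1: hbar*omega_D = 1.055e-34 * 9.699e+12 = 1.023e-21 J
Step 2: Theta_D = 1.023e-21 / 1.381e-23
Step 3: Theta_D = 74.09 K

74.09


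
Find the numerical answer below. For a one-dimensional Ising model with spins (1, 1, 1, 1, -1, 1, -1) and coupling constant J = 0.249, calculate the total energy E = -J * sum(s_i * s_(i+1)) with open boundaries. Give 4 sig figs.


Step 1: Nearest-neighbor products: 1, 1, 1, -1, -1, -1
Step 2: Sum of products = 0
Step 3: E = -0.249 * 0 = 0

0


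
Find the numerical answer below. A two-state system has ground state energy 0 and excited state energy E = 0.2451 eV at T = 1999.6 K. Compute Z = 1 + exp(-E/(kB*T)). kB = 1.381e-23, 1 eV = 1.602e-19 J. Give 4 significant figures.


Step 1: Compute beta*E = E*eV/(kB*T) = 0.2451*1.602e-19/(1.381e-23*1999.6) = 1.422
Step 2: exp(-beta*E) = exp(-1.422) = 0.2413
Step 3: Z = 1 + 0.2413 = 1.241

1.241


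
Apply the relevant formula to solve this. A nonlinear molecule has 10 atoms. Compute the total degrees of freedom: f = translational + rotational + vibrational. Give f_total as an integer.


Step 1: Translational DOF = 3
Step 2: Rotational DOF (nonlinear) = 3
Step 3: Vibrational DOF = 3*10 - 6 = 24
Step 4: Total = 3 + 3 + 24 = 30

30


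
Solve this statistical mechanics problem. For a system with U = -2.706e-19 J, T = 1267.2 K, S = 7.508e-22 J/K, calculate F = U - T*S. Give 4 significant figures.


Step 1: T*S = 1267.2 * 7.508e-22 = 9.514e-19 J
Step 2: F = U - T*S = -2.706e-19 - 9.514e-19
Step 3: F = -1.222e-18 J

-1.222e-18


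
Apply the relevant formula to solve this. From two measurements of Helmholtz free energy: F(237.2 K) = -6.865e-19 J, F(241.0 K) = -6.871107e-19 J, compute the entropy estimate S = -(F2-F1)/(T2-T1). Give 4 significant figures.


Step 1: dF = F2 - F1 = -6.871107e-19 - (-6.865e-19) = -6.107e-22 J
Step 2: dT = T2 - T1 = 241.0 - 237.2 = 3.8 K
Step 3: S = -dF/dT = -(-6.107e-22)/3.8 = 1.607e-22 J/K

1.607e-22


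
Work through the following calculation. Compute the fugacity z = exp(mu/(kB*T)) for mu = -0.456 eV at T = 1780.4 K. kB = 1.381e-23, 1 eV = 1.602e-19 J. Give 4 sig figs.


Step 1: Convert mu to Joules: -0.456*1.602e-19 = -7.305e-20 J
Step 2: kB*T = 1.381e-23*1780.4 = 2.459e-20 J
Step 3: mu/(kB*T) = -2.971
Step 4: z = exp(-2.971) = 0.05125

0.05125


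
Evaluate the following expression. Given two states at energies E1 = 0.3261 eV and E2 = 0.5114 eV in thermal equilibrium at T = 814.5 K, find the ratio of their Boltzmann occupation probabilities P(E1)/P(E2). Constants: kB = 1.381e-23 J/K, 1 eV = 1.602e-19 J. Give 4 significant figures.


Step 1: Compute energy difference dE = E1 - E2 = 0.3261 - 0.5114 = -0.1853 eV
Step 2: Convert to Joules: dE_J = -0.1853 * 1.602e-19 = -2.969e-20 J
Step 3: Compute exponent = -dE_J / (kB * T) = -(-2.969e-20) / (1.381e-23 * 814.5) = 2.639
Step 4: P(E1)/P(E2) = exp(2.639) = 14

14


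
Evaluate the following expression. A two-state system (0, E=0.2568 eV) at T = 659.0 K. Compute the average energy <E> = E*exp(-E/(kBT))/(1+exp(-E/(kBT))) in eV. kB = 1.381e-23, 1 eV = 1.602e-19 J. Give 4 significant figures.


Step 1: beta*E = 0.2568*1.602e-19/(1.381e-23*659.0) = 4.52
Step 2: exp(-beta*E) = 0.01088
Step 3: <E> = 0.2568*0.01088/(1+0.01088) = 0.002765 eV

0.002765


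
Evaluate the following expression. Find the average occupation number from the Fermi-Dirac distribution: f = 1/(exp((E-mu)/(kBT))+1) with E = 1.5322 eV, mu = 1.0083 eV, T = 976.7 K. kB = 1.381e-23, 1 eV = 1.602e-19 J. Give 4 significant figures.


Step 1: (E - mu) = 1.5322 - 1.0083 = 0.5239 eV
Step 2: Convert: (E-mu)*eV = 8.393e-20 J
Step 3: x = (E-mu)*eV/(kB*T) = 6.222
Step 4: f = 1/(exp(6.222)+1) = 0.001981

0.001981


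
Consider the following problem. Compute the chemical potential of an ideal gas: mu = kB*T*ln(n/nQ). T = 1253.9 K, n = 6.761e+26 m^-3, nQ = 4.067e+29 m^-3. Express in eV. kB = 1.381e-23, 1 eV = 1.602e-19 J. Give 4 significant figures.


Step 1: n/nQ = 6.761e+26/4.067e+29 = 0.001662
Step 2: ln(n/nQ) = -6.399
Step 3: mu = kB*T*ln(n/nQ) = 1.732e-20*-6.399 = -1.108e-19 J
Step 4: Convert to eV: -1.108e-19/1.602e-19 = -0.6917 eV

-0.6917


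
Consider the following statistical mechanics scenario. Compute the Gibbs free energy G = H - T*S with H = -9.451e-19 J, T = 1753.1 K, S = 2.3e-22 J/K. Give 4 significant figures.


Step 1: T*S = 1753.1 * 2.3e-22 = 4.032e-19 J
Step 2: G = H - T*S = -9.451e-19 - 4.032e-19
Step 3: G = -1.348e-18 J

-1.348e-18


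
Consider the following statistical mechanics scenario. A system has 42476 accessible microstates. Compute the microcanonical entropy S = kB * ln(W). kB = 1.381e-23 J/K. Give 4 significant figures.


Step 1: ln(W) = ln(42476) = 10.66
Step 2: S = kB * ln(W) = 1.381e-23 * 10.66
Step 3: S = 1.472e-22 J/K

1.472e-22


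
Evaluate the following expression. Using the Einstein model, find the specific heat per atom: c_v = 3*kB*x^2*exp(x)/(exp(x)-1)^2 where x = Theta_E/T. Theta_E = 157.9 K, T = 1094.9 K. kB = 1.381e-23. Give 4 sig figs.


Step 1: x = Theta_E/T = 157.9/1094.9 = 0.1442
Step 2: x^2 = 0.0208
Step 3: exp(x) = 1.155
Step 4: c_v = 3*1.381e-23*0.0208*1.155/(1.155-1)^2 = 4.136e-23

4.136e-23


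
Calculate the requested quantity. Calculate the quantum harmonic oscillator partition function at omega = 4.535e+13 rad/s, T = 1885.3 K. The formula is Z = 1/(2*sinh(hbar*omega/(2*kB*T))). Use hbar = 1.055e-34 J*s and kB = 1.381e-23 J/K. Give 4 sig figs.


Step 1: Compute x = hbar*omega/(kB*T) = 1.055e-34*4.535e+13/(1.381e-23*1885.3) = 0.1838
Step 2: x/2 = 0.09188
Step 3: sinh(x/2) = 0.09201
Step 4: Z = 1/(2*0.09201) = 5.434

5.434


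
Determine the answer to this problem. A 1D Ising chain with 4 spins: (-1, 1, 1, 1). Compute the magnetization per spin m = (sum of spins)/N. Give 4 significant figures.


Step 1: Count up spins (+1): 3, down spins (-1): 1
Step 2: Total magnetization M = 3 - 1 = 2
Step 3: m = M/N = 2/4 = 0.5

0.5


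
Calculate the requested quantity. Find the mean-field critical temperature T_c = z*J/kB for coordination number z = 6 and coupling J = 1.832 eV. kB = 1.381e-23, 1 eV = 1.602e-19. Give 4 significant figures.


Step 1: z*J = 6*1.832 = 10.99 eV
Step 2: Convert to Joules: 10.99*1.602e-19 = 1.761e-18 J
Step 3: T_c = 1.761e-18 / 1.381e-23 = 1.275e+05 K

1.275e+05


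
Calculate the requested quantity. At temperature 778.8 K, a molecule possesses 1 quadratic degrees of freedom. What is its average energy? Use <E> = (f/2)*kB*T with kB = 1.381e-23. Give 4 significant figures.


Step 1: f/2 = 1/2 = 0.5
Step 2: kB*T = 1.381e-23 * 778.8 = 1.076e-20
Step 3: <E> = 0.5 * 1.076e-20 = 5.378e-21 J

5.378e-21


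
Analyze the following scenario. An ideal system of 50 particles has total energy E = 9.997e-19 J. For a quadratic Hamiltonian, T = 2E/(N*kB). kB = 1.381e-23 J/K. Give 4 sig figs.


Step 1: Numerator = 2*E = 2*9.997e-19 = 1.999e-18 J
Step 2: Denominator = N*kB = 50*1.381e-23 = 6.905e-22
Step 3: T = 1.999e-18 / 6.905e-22 = 2896 K

2896


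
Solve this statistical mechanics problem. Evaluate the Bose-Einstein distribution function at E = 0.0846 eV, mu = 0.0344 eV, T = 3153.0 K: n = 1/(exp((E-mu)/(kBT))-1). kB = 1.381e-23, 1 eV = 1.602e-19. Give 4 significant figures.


Step 1: (E - mu) = 0.0502 eV
Step 2: x = (E-mu)*eV/(kB*T) = 0.0502*1.602e-19/(1.381e-23*3153.0) = 0.1847
Step 3: exp(x) = 1.203
Step 4: n = 1/(exp(x)-1) = 4.93

4.93


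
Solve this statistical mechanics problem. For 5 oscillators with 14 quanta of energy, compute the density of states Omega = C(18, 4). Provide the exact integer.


Step 1: Use binomial coefficient C(18, 4)
Step 2: Numerator = 18! / 14!
Step 3: Denominator = 4!
Step 4: Omega = 3060

3060


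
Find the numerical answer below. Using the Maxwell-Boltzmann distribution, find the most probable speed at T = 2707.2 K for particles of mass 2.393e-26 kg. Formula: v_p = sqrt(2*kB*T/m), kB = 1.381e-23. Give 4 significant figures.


Step 1: Numerator = 2*kB*T = 2*1.381e-23*2707.2 = 7.477e-20
Step 2: Ratio = 7.477e-20 / 2.393e-26 = 3.125e+06
Step 3: v_p = sqrt(3.125e+06) = 1768 m/s

1768


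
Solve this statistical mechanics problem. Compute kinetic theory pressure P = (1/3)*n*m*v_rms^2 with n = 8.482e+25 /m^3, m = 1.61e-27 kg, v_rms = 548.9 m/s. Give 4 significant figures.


Step 1: v_rms^2 = 548.9^2 = 3.013e+05
Step 2: n*m = 8.482e+25*1.61e-27 = 0.1366
Step 3: P = (1/3)*0.1366*3.013e+05 = 1.371e+04 Pa

1.371e+04


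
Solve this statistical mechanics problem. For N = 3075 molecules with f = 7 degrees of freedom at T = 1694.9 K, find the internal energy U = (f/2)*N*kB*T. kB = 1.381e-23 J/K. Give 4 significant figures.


Step 1: f/2 = 7/2 = 3.5
Step 2: N*kB*T = 3075*1.381e-23*1694.9 = 7.198e-17
Step 3: U = 3.5 * 7.198e-17 = 2.519e-16 J

2.519e-16


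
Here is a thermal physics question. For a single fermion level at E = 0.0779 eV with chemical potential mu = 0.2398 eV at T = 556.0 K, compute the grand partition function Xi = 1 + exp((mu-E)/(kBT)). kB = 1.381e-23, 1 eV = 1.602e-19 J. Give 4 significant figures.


Step 1: (mu - E) = 0.2398 - 0.0779 = 0.1619 eV
Step 2: x = (mu-E)*eV/(kB*T) = 0.1619*1.602e-19/(1.381e-23*556.0) = 3.378
Step 3: exp(x) = 29.31
Step 4: Xi = 1 + 29.31 = 30.31

30.31


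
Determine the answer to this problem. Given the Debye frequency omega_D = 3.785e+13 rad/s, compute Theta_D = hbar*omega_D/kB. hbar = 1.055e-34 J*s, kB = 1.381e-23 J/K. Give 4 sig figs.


Step 1: hbar*omega_D = 1.055e-34 * 3.785e+13 = 3.993e-21 J
Step 2: Theta_D = 3.993e-21 / 1.381e-23
Step 3: Theta_D = 289.2 K

289.2


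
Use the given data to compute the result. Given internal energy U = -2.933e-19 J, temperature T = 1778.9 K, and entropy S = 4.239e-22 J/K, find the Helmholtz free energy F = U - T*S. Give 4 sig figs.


Step 1: T*S = 1778.9 * 4.239e-22 = 7.541e-19 J
Step 2: F = U - T*S = -2.933e-19 - 7.541e-19
Step 3: F = -1.047e-18 J

-1.047e-18


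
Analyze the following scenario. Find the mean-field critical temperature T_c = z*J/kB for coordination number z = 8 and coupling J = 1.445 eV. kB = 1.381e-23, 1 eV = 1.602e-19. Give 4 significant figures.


Step 1: z*J = 8*1.445 = 11.56 eV
Step 2: Convert to Joules: 11.56*1.602e-19 = 1.852e-18 J
Step 3: T_c = 1.852e-18 / 1.381e-23 = 1.341e+05 K

1.341e+05


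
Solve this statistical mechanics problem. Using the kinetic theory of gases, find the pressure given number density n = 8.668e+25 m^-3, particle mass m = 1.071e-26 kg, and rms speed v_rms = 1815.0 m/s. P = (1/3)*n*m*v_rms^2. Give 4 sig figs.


Step 1: v_rms^2 = 1815.0^2 = 3.294e+06
Step 2: n*m = 8.668e+25*1.071e-26 = 0.9283
Step 3: P = (1/3)*0.9283*3.294e+06 = 1.019e+06 Pa

1.019e+06


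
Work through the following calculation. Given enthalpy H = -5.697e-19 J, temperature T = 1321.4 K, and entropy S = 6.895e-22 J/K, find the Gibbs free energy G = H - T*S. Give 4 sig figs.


Step 1: T*S = 1321.4 * 6.895e-22 = 9.111e-19 J
Step 2: G = H - T*S = -5.697e-19 - 9.111e-19
Step 3: G = -1.481e-18 J

-1.481e-18


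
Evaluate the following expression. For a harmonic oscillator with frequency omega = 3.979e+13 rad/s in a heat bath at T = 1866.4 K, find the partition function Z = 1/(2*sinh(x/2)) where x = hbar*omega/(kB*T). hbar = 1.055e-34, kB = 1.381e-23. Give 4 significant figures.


Step 1: Compute x = hbar*omega/(kB*T) = 1.055e-34*3.979e+13/(1.381e-23*1866.4) = 0.1629
Step 2: x/2 = 0.08143
Step 3: sinh(x/2) = 0.08152
Step 4: Z = 1/(2*0.08152) = 6.133

6.133


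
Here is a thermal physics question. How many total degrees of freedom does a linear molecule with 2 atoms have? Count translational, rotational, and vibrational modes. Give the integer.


Step 1: Translational DOF = 3
Step 2: Rotational DOF (linear) = 2
Step 3: Vibrational DOF = 3*2 - 5 = 1
Step 4: Total = 3 + 2 + 1 = 6

6


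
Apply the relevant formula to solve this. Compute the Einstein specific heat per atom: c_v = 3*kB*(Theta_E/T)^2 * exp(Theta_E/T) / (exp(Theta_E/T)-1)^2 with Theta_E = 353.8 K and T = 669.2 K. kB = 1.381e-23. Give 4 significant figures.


Step 1: x = Theta_E/T = 353.8/669.2 = 0.5287
Step 2: x^2 = 0.2795
Step 3: exp(x) = 1.697
Step 4: c_v = 3*1.381e-23*0.2795*1.697/(1.697-1)^2 = 4.048e-23

4.048e-23


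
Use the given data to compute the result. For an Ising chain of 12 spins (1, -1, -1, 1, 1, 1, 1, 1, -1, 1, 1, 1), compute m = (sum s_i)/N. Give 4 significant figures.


Step 1: Count up spins (+1): 9, down spins (-1): 3
Step 2: Total magnetization M = 9 - 3 = 6
Step 3: m = M/N = 6/12 = 0.5

0.5


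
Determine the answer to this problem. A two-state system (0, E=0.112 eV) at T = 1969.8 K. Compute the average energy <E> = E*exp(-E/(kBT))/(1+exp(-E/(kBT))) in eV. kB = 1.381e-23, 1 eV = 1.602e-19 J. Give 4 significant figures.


Step 1: beta*E = 0.112*1.602e-19/(1.381e-23*1969.8) = 0.6596
Step 2: exp(-beta*E) = 0.5171
Step 3: <E> = 0.112*0.5171/(1+0.5171) = 0.03817 eV

0.03817


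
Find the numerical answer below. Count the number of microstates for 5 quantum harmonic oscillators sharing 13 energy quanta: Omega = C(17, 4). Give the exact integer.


Step 1: Use binomial coefficient C(17, 4)
Step 2: Numerator = 17! / 13!
Step 3: Denominator = 4!
Step 4: Omega = 2380

2380


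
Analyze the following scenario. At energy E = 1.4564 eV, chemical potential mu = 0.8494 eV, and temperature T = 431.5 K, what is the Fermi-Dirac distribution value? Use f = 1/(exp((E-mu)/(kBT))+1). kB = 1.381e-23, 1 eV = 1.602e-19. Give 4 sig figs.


Step 1: (E - mu) = 1.4564 - 0.8494 = 0.607 eV
Step 2: Convert: (E-mu)*eV = 9.724e-20 J
Step 3: x = (E-mu)*eV/(kB*T) = 16.32
Step 4: f = 1/(exp(16.32)+1) = 8.185e-08

8.185e-08


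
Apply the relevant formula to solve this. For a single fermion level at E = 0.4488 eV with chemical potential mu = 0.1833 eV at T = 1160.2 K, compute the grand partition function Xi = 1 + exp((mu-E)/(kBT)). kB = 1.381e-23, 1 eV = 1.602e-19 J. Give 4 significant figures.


Step 1: (mu - E) = 0.1833 - 0.4488 = -0.2655 eV
Step 2: x = (mu-E)*eV/(kB*T) = -0.2655*1.602e-19/(1.381e-23*1160.2) = -2.655
Step 3: exp(x) = 0.07033
Step 4: Xi = 1 + 0.07033 = 1.07

1.07


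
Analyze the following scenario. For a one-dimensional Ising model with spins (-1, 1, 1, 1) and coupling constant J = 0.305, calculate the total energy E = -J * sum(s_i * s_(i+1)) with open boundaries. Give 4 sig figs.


Step 1: Nearest-neighbor products: -1, 1, 1
Step 2: Sum of products = 1
Step 3: E = -0.305 * 1 = -0.305

-0.305


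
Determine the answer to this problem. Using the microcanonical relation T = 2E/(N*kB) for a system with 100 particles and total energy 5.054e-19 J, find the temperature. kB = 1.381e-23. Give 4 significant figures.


Step 1: Numerator = 2*E = 2*5.054e-19 = 1.011e-18 J
Step 2: Denominator = N*kB = 100*1.381e-23 = 1.381e-21
Step 3: T = 1.011e-18 / 1.381e-21 = 731.9 K

731.9


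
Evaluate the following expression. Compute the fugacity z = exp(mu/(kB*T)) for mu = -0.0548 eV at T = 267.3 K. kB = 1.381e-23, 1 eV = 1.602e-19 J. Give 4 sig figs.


Step 1: Convert mu to Joules: -0.0548*1.602e-19 = -8.779e-21 J
Step 2: kB*T = 1.381e-23*267.3 = 3.691e-21 J
Step 3: mu/(kB*T) = -2.378
Step 4: z = exp(-2.378) = 0.09272

0.09272


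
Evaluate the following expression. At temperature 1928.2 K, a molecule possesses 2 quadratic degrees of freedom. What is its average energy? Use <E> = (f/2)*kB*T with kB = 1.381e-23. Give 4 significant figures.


Step 1: f/2 = 2/2 = 1
Step 2: kB*T = 1.381e-23 * 1928.2 = 2.663e-20
Step 3: <E> = 1 * 2.663e-20 = 2.663e-20 J

2.663e-20


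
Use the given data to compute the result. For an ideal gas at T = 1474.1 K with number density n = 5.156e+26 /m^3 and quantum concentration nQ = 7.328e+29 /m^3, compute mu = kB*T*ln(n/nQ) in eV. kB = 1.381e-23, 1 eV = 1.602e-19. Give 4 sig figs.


Step 1: n/nQ = 5.156e+26/7.328e+29 = 0.0007036
Step 2: ln(n/nQ) = -7.259
Step 3: mu = kB*T*ln(n/nQ) = 2.036e-20*-7.259 = -1.478e-19 J
Step 4: Convert to eV: -1.478e-19/1.602e-19 = -0.9225 eV

-0.9225


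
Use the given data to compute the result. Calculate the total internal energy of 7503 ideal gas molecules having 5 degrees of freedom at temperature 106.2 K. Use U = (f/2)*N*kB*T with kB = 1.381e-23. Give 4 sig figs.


Step 1: f/2 = 5/2 = 2.5
Step 2: N*kB*T = 7503*1.381e-23*106.2 = 1.1e-17
Step 3: U = 2.5 * 1.1e-17 = 2.751e-17 J

2.751e-17


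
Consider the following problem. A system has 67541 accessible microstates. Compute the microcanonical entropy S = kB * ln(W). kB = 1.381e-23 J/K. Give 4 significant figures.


Step 1: ln(W) = ln(67541) = 11.12
Step 2: S = kB * ln(W) = 1.381e-23 * 11.12
Step 3: S = 1.536e-22 J/K

1.536e-22


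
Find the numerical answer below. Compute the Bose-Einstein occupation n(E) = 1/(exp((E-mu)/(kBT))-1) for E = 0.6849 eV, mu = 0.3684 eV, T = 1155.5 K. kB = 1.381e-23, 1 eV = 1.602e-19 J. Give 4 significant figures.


Step 1: (E - mu) = 0.3165 eV
Step 2: x = (E-mu)*eV/(kB*T) = 0.3165*1.602e-19/(1.381e-23*1155.5) = 3.177
Step 3: exp(x) = 23.98
Step 4: n = 1/(exp(x)-1) = 0.04351

0.04351


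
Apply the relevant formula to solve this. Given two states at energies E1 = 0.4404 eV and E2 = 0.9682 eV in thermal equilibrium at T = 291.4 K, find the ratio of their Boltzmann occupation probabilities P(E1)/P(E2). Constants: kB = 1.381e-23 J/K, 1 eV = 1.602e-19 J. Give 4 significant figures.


Step 1: Compute energy difference dE = E1 - E2 = 0.4404 - 0.9682 = -0.5278 eV
Step 2: Convert to Joules: dE_J = -0.5278 * 1.602e-19 = -8.455e-20 J
Step 3: Compute exponent = -dE_J / (kB * T) = -(-8.455e-20) / (1.381e-23 * 291.4) = 21.01
Step 4: P(E1)/P(E2) = exp(21.01) = 1.334e+09

1.334e+09


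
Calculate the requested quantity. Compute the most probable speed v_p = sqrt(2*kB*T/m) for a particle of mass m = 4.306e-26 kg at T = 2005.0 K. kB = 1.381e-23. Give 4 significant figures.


Step 1: Numerator = 2*kB*T = 2*1.381e-23*2005.0 = 5.538e-20
Step 2: Ratio = 5.538e-20 / 4.306e-26 = 1.286e+06
Step 3: v_p = sqrt(1.286e+06) = 1134 m/s

1134


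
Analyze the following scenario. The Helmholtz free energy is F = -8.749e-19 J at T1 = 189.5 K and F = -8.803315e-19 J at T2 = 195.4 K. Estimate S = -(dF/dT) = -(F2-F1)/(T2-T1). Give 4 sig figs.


Step 1: dF = F2 - F1 = -8.803315e-19 - (-8.749e-19) = -5.4315e-21 J
Step 2: dT = T2 - T1 = 195.4 - 189.5 = 5.9 K
Step 3: S = -dF/dT = -(-5.4315e-21)/5.9 = 9.206e-22 J/K

9.206e-22


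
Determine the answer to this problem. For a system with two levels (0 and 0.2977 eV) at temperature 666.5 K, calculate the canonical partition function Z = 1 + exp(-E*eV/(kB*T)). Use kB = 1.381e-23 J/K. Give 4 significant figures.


Step 1: Compute beta*E = E*eV/(kB*T) = 0.2977*1.602e-19/(1.381e-23*666.5) = 5.181
Step 2: exp(-beta*E) = exp(-5.181) = 0.00562
Step 3: Z = 1 + 0.00562 = 1.006

1.006


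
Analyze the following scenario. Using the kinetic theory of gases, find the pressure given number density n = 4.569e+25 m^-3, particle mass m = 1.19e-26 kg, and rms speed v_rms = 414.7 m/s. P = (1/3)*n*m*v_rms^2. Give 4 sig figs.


Step 1: v_rms^2 = 414.7^2 = 1.72e+05
Step 2: n*m = 4.569e+25*1.19e-26 = 0.5437
Step 3: P = (1/3)*0.5437*1.72e+05 = 3.117e+04 Pa

3.117e+04


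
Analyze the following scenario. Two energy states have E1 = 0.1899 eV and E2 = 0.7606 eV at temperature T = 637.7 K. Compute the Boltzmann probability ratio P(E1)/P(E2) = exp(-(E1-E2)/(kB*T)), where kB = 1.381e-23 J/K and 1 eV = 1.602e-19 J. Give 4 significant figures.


Step 1: Compute energy difference dE = E1 - E2 = 0.1899 - 0.7606 = -0.5707 eV
Step 2: Convert to Joules: dE_J = -0.5707 * 1.602e-19 = -9.143e-20 J
Step 3: Compute exponent = -dE_J / (kB * T) = -(-9.143e-20) / (1.381e-23 * 637.7) = 10.38
Step 4: P(E1)/P(E2) = exp(10.38) = 3.226e+04

3.226e+04


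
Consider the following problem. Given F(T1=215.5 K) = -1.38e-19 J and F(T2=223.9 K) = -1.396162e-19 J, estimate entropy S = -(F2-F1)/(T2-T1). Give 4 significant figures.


Step 1: dF = F2 - F1 = -1.396162e-19 - (-1.38e-19) = -1.6162e-21 J
Step 2: dT = T2 - T1 = 223.9 - 215.5 = 8.4 K
Step 3: S = -dF/dT = -(-1.6162e-21)/8.4 = 1.924e-22 J/K

1.924e-22


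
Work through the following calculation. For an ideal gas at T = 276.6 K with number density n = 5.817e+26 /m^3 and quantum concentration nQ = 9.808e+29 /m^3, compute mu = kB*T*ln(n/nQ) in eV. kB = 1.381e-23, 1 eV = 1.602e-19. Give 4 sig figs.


Step 1: n/nQ = 5.817e+26/9.808e+29 = 0.0005931
Step 2: ln(n/nQ) = -7.43
Step 3: mu = kB*T*ln(n/nQ) = 3.82e-21*-7.43 = -2.838e-20 J
Step 4: Convert to eV: -2.838e-20/1.602e-19 = -0.1772 eV

-0.1772


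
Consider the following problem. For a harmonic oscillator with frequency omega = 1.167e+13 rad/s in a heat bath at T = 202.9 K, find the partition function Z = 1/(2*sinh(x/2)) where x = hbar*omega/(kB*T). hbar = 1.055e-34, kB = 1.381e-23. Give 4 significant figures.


Step 1: Compute x = hbar*omega/(kB*T) = 1.055e-34*1.167e+13/(1.381e-23*202.9) = 0.4394
Step 2: x/2 = 0.2197
Step 3: sinh(x/2) = 0.2215
Step 4: Z = 1/(2*0.2215) = 2.258

2.258


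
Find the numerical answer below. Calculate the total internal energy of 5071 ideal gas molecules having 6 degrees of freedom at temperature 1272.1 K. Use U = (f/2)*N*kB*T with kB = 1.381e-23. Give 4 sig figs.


Step 1: f/2 = 6/2 = 3.0
Step 2: N*kB*T = 5071*1.381e-23*1272.1 = 8.909e-17
Step 3: U = 3.0 * 8.909e-17 = 2.673e-16 J

2.673e-16


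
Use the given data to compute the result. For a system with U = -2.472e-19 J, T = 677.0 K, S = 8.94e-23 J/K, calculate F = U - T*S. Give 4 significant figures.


Step 1: T*S = 677.0 * 8.94e-23 = 6.052e-20 J
Step 2: F = U - T*S = -2.472e-19 - 6.052e-20
Step 3: F = -3.077e-19 J

-3.077e-19


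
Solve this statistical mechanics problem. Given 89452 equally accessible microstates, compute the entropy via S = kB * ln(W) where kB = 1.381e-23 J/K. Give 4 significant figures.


Step 1: ln(W) = ln(89452) = 11.4
Step 2: S = kB * ln(W) = 1.381e-23 * 11.4
Step 3: S = 1.575e-22 J/K

1.575e-22


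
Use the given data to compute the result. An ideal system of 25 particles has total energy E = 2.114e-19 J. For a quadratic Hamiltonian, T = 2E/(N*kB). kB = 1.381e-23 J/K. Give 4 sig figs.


Step 1: Numerator = 2*E = 2*2.114e-19 = 4.228e-19 J
Step 2: Denominator = N*kB = 25*1.381e-23 = 3.452e-22
Step 3: T = 4.228e-19 / 3.452e-22 = 1225 K

1225


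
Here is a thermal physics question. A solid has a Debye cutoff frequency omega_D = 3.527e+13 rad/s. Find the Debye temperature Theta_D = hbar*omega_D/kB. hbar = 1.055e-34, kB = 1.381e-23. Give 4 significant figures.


Step 1: hbar*omega_D = 1.055e-34 * 3.527e+13 = 3.721e-21 J
Step 2: Theta_D = 3.721e-21 / 1.381e-23
Step 3: Theta_D = 269.4 K

269.4


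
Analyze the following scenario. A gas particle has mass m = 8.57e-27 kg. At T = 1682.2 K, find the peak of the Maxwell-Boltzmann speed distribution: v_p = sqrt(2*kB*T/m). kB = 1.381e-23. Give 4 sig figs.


Step 1: Numerator = 2*kB*T = 2*1.381e-23*1682.2 = 4.646e-20
Step 2: Ratio = 4.646e-20 / 8.57e-27 = 5.422e+06
Step 3: v_p = sqrt(5.422e+06) = 2328 m/s

2328


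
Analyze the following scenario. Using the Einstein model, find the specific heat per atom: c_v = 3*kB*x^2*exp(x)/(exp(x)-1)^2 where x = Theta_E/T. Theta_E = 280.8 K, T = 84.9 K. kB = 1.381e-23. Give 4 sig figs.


Step 1: x = Theta_E/T = 280.8/84.9 = 3.307
Step 2: x^2 = 10.94
Step 3: exp(x) = 27.31
Step 4: c_v = 3*1.381e-23*10.94*27.31/(27.31-1)^2 = 1.788e-23

1.788e-23


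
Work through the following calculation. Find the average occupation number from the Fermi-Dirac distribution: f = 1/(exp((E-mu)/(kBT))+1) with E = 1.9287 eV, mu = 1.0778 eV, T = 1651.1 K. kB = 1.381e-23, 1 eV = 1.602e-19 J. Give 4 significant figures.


Step 1: (E - mu) = 1.9287 - 1.0778 = 0.8509 eV
Step 2: Convert: (E-mu)*eV = 1.363e-19 J
Step 3: x = (E-mu)*eV/(kB*T) = 5.978
Step 4: f = 1/(exp(5.978)+1) = 0.002527

0.002527


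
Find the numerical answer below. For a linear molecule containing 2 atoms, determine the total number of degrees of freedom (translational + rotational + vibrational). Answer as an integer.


Step 1: Translational DOF = 3
Step 2: Rotational DOF (linear) = 2
Step 3: Vibrational DOF = 3*2 - 5 = 1
Step 4: Total = 3 + 2 + 1 = 6

6


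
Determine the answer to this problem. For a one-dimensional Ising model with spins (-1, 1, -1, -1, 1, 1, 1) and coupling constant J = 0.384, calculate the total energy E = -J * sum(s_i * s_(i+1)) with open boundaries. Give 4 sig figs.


Step 1: Nearest-neighbor products: -1, -1, 1, -1, 1, 1
Step 2: Sum of products = 0
Step 3: E = -0.384 * 0 = 0

0


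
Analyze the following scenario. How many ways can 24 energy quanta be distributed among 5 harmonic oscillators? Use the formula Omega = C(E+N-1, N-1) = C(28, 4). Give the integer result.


Step 1: Use binomial coefficient C(28, 4)
Step 2: Numerator = 28! / 24!
Step 3: Denominator = 4!
Step 4: Omega = 20475

20475


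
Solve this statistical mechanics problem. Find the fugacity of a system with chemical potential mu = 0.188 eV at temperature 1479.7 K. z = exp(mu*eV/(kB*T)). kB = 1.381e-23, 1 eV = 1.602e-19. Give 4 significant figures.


Step 1: Convert mu to Joules: 0.188*1.602e-19 = 3.012e-20 J
Step 2: kB*T = 1.381e-23*1479.7 = 2.043e-20 J
Step 3: mu/(kB*T) = 1.474
Step 4: z = exp(1.474) = 4.366

4.366


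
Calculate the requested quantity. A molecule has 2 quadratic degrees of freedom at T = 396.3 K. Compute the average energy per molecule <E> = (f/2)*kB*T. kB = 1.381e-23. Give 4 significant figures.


Step 1: f/2 = 2/2 = 1
Step 2: kB*T = 1.381e-23 * 396.3 = 5.473e-21
Step 3: <E> = 1 * 5.473e-21 = 5.473e-21 J

5.473e-21


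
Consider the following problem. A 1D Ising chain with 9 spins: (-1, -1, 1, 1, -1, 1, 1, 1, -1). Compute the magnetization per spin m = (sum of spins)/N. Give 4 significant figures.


Step 1: Count up spins (+1): 5, down spins (-1): 4
Step 2: Total magnetization M = 5 - 4 = 1
Step 3: m = M/N = 1/9 = 0.1111

0.1111


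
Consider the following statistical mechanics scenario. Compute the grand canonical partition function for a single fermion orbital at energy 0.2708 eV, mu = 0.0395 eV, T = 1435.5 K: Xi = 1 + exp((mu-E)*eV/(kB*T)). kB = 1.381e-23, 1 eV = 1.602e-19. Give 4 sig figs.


Step 1: (mu - E) = 0.0395 - 0.2708 = -0.2313 eV
Step 2: x = (mu-E)*eV/(kB*T) = -0.2313*1.602e-19/(1.381e-23*1435.5) = -1.869
Step 3: exp(x) = 0.1543
Step 4: Xi = 1 + 0.1543 = 1.154

1.154


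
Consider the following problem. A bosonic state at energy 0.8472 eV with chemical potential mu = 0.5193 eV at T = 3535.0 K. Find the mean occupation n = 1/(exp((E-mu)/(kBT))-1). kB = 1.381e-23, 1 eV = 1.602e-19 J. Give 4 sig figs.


Step 1: (E - mu) = 0.3279 eV
Step 2: x = (E-mu)*eV/(kB*T) = 0.3279*1.602e-19/(1.381e-23*3535.0) = 1.076
Step 3: exp(x) = 2.933
Step 4: n = 1/(exp(x)-1) = 0.5173

0.5173


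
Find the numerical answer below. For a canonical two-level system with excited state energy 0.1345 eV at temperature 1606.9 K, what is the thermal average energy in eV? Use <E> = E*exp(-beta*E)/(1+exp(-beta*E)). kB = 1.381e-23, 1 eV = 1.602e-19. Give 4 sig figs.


Step 1: beta*E = 0.1345*1.602e-19/(1.381e-23*1606.9) = 0.971
Step 2: exp(-beta*E) = 0.3787
Step 3: <E> = 0.1345*0.3787/(1+0.3787) = 0.03695 eV

0.03695


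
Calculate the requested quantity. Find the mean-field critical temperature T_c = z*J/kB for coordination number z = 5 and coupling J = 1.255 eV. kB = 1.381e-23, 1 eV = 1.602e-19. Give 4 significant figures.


Step 1: z*J = 5*1.255 = 6.275 eV
Step 2: Convert to Joules: 6.275*1.602e-19 = 1.005e-18 J
Step 3: T_c = 1.005e-18 / 1.381e-23 = 7.279e+04 K

7.279e+04


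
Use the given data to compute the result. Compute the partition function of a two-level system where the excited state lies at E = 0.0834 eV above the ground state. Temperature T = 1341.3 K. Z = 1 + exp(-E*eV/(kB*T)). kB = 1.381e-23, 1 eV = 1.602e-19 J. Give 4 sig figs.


Step 1: Compute beta*E = E*eV/(kB*T) = 0.0834*1.602e-19/(1.381e-23*1341.3) = 0.7213
Step 2: exp(-beta*E) = exp(-0.7213) = 0.4861
Step 3: Z = 1 + 0.4861 = 1.486

1.486


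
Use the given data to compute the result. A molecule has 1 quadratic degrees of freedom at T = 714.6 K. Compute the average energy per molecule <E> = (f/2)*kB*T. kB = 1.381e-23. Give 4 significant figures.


Step 1: f/2 = 1/2 = 0.5
Step 2: kB*T = 1.381e-23 * 714.6 = 9.869e-21
Step 3: <E> = 0.5 * 9.869e-21 = 4.934e-21 J

4.934e-21


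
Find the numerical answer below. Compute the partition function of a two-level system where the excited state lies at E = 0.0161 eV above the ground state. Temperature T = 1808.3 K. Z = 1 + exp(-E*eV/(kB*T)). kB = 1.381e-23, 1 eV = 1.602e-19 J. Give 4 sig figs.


Step 1: Compute beta*E = E*eV/(kB*T) = 0.0161*1.602e-19/(1.381e-23*1808.3) = 0.1033
Step 2: exp(-beta*E) = exp(-0.1033) = 0.9019
Step 3: Z = 1 + 0.9019 = 1.902

1.902


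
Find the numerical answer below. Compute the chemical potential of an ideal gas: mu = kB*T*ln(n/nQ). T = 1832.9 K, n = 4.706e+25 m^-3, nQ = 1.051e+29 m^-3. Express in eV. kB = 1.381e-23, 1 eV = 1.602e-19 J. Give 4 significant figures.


Step 1: n/nQ = 4.706e+25/1.051e+29 = 0.0004478
Step 2: ln(n/nQ) = -7.711
Step 3: mu = kB*T*ln(n/nQ) = 2.531e-20*-7.711 = -1.952e-19 J
Step 4: Convert to eV: -1.952e-19/1.602e-19 = -1.218 eV

-1.218


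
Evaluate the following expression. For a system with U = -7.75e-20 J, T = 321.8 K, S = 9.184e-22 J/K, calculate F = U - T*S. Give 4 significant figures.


Step 1: T*S = 321.8 * 9.184e-22 = 2.955e-19 J
Step 2: F = U - T*S = -7.75e-20 - 2.955e-19
Step 3: F = -3.73e-19 J

-3.73e-19


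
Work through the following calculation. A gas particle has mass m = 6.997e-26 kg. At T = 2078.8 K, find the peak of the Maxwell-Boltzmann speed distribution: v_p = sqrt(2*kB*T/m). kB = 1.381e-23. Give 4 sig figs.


Step 1: Numerator = 2*kB*T = 2*1.381e-23*2078.8 = 5.742e-20
Step 2: Ratio = 5.742e-20 / 6.997e-26 = 8.206e+05
Step 3: v_p = sqrt(8.206e+05) = 905.9 m/s

905.9


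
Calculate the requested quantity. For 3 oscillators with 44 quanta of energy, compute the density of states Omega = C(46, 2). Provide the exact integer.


Step 1: Use binomial coefficient C(46, 2)
Step 2: Numerator = 46! / 44!
Step 3: Denominator = 2!
Step 4: Omega = 1035

1035


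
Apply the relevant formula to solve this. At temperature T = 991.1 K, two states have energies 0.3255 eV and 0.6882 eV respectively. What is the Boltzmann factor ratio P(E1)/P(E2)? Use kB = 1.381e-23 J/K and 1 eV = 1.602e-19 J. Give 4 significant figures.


Step 1: Compute energy difference dE = E1 - E2 = 0.3255 - 0.6882 = -0.3627 eV
Step 2: Convert to Joules: dE_J = -0.3627 * 1.602e-19 = -5.81e-20 J
Step 3: Compute exponent = -dE_J / (kB * T) = -(-5.81e-20) / (1.381e-23 * 991.1) = 4.245
Step 4: P(E1)/P(E2) = exp(4.245) = 69.77

69.77


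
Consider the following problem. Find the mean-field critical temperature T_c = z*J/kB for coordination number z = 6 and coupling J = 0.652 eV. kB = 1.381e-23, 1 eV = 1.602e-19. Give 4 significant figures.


Step 1: z*J = 6*0.652 = 3.912 eV
Step 2: Convert to Joules: 3.912*1.602e-19 = 6.267e-19 J
Step 3: T_c = 6.267e-19 / 1.381e-23 = 4.538e+04 K

4.538e+04


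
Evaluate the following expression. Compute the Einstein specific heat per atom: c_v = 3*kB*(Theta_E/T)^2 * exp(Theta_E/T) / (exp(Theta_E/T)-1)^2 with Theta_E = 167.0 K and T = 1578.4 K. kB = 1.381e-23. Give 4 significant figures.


Step 1: x = Theta_E/T = 167.0/1578.4 = 0.1058
Step 2: x^2 = 0.01119
Step 3: exp(x) = 1.112
Step 4: c_v = 3*1.381e-23*0.01119*1.112/(1.112-1)^2 = 4.139e-23

4.139e-23


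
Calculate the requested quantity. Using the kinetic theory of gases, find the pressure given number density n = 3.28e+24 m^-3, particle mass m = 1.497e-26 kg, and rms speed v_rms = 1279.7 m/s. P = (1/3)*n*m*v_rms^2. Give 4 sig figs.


Step 1: v_rms^2 = 1279.7^2 = 1.638e+06
Step 2: n*m = 3.28e+24*1.497e-26 = 0.0491
Step 3: P = (1/3)*0.0491*1.638e+06 = 2.68e+04 Pa

2.68e+04


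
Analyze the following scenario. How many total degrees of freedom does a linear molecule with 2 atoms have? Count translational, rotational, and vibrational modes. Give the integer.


Step 1: Translational DOF = 3
Step 2: Rotational DOF (linear) = 2
Step 3: Vibrational DOF = 3*2 - 5 = 1
Step 4: Total = 3 + 2 + 1 = 6

6


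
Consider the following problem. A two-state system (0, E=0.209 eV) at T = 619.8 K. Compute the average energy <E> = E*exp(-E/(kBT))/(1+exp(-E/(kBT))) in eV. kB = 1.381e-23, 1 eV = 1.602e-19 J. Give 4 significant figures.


Step 1: beta*E = 0.209*1.602e-19/(1.381e-23*619.8) = 3.912
Step 2: exp(-beta*E) = 0.02001
Step 3: <E> = 0.209*0.02001/(1+0.02001) = 0.004099 eV

0.004099


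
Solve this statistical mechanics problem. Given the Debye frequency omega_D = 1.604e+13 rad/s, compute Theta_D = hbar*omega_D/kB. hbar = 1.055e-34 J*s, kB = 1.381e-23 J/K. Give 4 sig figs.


Step 1: hbar*omega_D = 1.055e-34 * 1.604e+13 = 1.692e-21 J
Step 2: Theta_D = 1.692e-21 / 1.381e-23
Step 3: Theta_D = 122.5 K

122.5


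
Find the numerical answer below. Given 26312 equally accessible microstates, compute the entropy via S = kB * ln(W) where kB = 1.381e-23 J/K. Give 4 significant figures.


Step 1: ln(W) = ln(26312) = 10.18
Step 2: S = kB * ln(W) = 1.381e-23 * 10.18
Step 3: S = 1.406e-22 J/K

1.406e-22


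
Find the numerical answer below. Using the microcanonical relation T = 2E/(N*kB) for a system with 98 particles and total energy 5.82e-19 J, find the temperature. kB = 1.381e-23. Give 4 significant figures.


Step 1: Numerator = 2*E = 2*5.82e-19 = 1.164e-18 J
Step 2: Denominator = N*kB = 98*1.381e-23 = 1.353e-21
Step 3: T = 1.164e-18 / 1.353e-21 = 860.1 K

860.1


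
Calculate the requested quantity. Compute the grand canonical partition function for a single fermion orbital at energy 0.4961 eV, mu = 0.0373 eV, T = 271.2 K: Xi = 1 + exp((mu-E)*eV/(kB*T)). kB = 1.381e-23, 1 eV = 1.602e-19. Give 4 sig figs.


Step 1: (mu - E) = 0.0373 - 0.4961 = -0.4588 eV
Step 2: x = (mu-E)*eV/(kB*T) = -0.4588*1.602e-19/(1.381e-23*271.2) = -19.62
Step 3: exp(x) = 3e-09
Step 4: Xi = 1 + 3e-09 = 1

1


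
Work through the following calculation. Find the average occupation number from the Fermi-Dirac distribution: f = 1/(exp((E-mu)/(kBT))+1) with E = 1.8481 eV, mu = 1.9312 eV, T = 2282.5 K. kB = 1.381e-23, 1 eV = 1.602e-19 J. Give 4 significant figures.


Step 1: (E - mu) = 1.8481 - 1.9312 = -0.0831 eV
Step 2: Convert: (E-mu)*eV = -1.331e-20 J
Step 3: x = (E-mu)*eV/(kB*T) = -0.4223
Step 4: f = 1/(exp(-0.4223)+1) = 0.604

0.604


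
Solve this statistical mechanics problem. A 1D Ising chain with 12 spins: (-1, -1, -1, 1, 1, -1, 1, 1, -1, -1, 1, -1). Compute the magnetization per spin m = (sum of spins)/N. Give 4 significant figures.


Step 1: Count up spins (+1): 5, down spins (-1): 7
Step 2: Total magnetization M = 5 - 7 = -2
Step 3: m = M/N = -2/12 = -0.1667

-0.1667


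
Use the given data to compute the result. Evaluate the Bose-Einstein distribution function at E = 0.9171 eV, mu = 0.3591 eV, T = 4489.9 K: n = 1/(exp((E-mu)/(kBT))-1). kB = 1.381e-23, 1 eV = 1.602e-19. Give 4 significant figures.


Step 1: (E - mu) = 0.558 eV
Step 2: x = (E-mu)*eV/(kB*T) = 0.558*1.602e-19/(1.381e-23*4489.9) = 1.442
Step 3: exp(x) = 4.228
Step 4: n = 1/(exp(x)-1) = 0.3098

0.3098


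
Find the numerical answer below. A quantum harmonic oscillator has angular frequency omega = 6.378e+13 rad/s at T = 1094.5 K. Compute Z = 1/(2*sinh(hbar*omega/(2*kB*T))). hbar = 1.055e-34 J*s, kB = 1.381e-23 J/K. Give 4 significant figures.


Step 1: Compute x = hbar*omega/(kB*T) = 1.055e-34*6.378e+13/(1.381e-23*1094.5) = 0.4452
Step 2: x/2 = 0.2226
Step 3: sinh(x/2) = 0.2244
Step 4: Z = 1/(2*0.2244) = 2.228

2.228


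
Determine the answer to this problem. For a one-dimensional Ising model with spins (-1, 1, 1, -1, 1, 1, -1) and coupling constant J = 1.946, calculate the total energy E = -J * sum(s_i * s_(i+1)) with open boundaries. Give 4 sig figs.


Step 1: Nearest-neighbor products: -1, 1, -1, -1, 1, -1
Step 2: Sum of products = -2
Step 3: E = -1.946 * -2 = 3.892

3.892


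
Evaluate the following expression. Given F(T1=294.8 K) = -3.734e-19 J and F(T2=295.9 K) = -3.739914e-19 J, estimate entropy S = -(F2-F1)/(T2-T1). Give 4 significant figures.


Step 1: dF = F2 - F1 = -3.739914e-19 - (-3.734e-19) = -5.914e-22 J
Step 2: dT = T2 - T1 = 295.9 - 294.8 = 1.1 K
Step 3: S = -dF/dT = -(-5.914e-22)/1.1 = 5.376e-22 J/K

5.376e-22


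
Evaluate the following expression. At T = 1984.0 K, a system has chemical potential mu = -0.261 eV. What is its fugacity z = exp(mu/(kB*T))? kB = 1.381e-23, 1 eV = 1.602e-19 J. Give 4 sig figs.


Step 1: Convert mu to Joules: -0.261*1.602e-19 = -4.181e-20 J
Step 2: kB*T = 1.381e-23*1984.0 = 2.74e-20 J
Step 3: mu/(kB*T) = -1.526
Step 4: z = exp(-1.526) = 0.2174

0.2174


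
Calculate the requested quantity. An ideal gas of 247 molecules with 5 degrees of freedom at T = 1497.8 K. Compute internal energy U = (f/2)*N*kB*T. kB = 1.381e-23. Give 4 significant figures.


Step 1: f/2 = 5/2 = 2.5
Step 2: N*kB*T = 247*1.381e-23*1497.8 = 5.109e-18
Step 3: U = 2.5 * 5.109e-18 = 1.277e-17 J

1.277e-17
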